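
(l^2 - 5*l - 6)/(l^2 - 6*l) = (l + 1)/l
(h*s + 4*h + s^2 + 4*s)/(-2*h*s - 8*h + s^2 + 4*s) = (h + s)/(-2*h + s)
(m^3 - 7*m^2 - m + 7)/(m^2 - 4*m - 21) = (m^2 - 1)/(m + 3)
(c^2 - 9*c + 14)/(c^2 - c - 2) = (c - 7)/(c + 1)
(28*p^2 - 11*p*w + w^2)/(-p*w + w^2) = (-28*p^2 + 11*p*w - w^2)/(w*(p - w))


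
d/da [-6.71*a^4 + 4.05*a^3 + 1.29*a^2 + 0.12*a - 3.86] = -26.84*a^3 + 12.15*a^2 + 2.58*a + 0.12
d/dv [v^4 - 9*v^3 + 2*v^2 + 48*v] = 4*v^3 - 27*v^2 + 4*v + 48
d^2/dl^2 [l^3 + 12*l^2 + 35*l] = 6*l + 24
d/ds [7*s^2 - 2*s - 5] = 14*s - 2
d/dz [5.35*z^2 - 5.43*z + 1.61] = 10.7*z - 5.43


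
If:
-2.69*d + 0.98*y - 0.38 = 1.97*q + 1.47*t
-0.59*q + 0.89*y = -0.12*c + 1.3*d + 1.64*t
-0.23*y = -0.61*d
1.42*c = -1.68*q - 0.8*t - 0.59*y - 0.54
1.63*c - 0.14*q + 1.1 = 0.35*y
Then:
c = -0.47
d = 0.44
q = -0.55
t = 0.45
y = 1.17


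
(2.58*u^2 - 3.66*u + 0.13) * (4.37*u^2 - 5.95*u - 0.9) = 11.2746*u^4 - 31.3452*u^3 + 20.0231*u^2 + 2.5205*u - 0.117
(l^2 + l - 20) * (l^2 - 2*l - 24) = l^4 - l^3 - 46*l^2 + 16*l + 480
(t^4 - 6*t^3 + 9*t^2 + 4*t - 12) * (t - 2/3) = t^5 - 20*t^4/3 + 13*t^3 - 2*t^2 - 44*t/3 + 8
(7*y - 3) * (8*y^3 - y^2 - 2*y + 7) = 56*y^4 - 31*y^3 - 11*y^2 + 55*y - 21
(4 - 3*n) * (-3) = 9*n - 12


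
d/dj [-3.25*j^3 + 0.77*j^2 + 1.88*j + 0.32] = -9.75*j^2 + 1.54*j + 1.88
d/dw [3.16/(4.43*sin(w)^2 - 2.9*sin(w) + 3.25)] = (9.164 - 27.9976*sin(w))*cos(w)/(4.43*sin(w)^2 - 2.9*sin(w) + 3.25)^2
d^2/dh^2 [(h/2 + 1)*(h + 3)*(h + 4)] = 3*h + 9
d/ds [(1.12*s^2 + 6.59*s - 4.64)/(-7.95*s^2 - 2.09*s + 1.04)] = (50.0497*s^2 - 71.4464*s - 2.844)/(63.2025*s^4 + 33.231*s^3 - 12.1679*s^2 - 4.3472*s + 1.0816)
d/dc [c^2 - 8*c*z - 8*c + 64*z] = 2*c - 8*z - 8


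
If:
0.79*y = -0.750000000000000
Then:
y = -0.95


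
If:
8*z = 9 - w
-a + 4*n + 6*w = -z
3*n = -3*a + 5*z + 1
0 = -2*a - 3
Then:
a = -3/2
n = 536/121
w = -419/121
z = 377/242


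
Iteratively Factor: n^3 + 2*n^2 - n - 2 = (n + 1)*(n^2 + n - 2) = (n + 1)*(n + 2)*(n - 1)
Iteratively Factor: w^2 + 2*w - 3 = (w - 1)*(w + 3)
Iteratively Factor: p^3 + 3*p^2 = (p)*(p^2 + 3*p) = p*(p + 3)*(p)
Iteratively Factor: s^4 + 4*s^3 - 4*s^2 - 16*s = (s + 2)*(s^3 + 2*s^2 - 8*s) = (s - 2)*(s + 2)*(s^2 + 4*s) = s*(s - 2)*(s + 2)*(s + 4)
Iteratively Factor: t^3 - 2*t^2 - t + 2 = (t - 1)*(t^2 - t - 2) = (t - 1)*(t + 1)*(t - 2)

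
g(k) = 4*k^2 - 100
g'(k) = 8*k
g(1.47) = -91.36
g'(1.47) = 11.76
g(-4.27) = -27.07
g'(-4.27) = -34.16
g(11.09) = 391.95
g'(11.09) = 88.72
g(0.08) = -99.97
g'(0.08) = 0.64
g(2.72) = -70.41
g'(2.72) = 21.76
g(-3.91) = -38.85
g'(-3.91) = -31.28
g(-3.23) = -58.27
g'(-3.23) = -25.84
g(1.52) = -90.76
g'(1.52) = 12.16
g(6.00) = 44.00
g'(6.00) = 48.00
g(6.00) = 44.00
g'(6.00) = 48.00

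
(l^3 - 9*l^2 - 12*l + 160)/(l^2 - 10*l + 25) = (l^2 - 4*l - 32)/(l - 5)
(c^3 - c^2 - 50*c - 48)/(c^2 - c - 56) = (c^2 + 7*c + 6)/(c + 7)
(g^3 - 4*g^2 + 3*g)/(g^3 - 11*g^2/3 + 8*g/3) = 3*(g - 3)/(3*g - 8)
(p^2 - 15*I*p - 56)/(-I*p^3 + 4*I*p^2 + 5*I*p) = (I*p^2 + 15*p - 56*I)/(p*(p^2 - 4*p - 5))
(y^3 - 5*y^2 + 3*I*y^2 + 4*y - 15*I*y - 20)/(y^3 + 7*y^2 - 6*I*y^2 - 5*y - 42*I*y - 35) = (y^2 + y*(-5 + 4*I) - 20*I)/(y^2 + y*(7 - 5*I) - 35*I)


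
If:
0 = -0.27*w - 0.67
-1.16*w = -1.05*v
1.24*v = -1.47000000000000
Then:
No Solution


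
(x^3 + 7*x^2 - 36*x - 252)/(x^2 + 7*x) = x - 36/x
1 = 1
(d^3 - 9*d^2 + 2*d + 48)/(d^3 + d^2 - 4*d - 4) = (d^2 - 11*d + 24)/(d^2 - d - 2)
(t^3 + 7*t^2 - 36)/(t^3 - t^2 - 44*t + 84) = (t^2 + 9*t + 18)/(t^2 + t - 42)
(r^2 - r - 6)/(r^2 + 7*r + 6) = (r^2 - r - 6)/(r^2 + 7*r + 6)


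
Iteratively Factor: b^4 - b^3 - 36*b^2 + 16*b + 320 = (b - 5)*(b^3 + 4*b^2 - 16*b - 64) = (b - 5)*(b + 4)*(b^2 - 16) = (b - 5)*(b + 4)^2*(b - 4)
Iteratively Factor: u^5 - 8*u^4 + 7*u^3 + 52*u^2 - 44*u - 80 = (u - 4)*(u^4 - 4*u^3 - 9*u^2 + 16*u + 20) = (u - 5)*(u - 4)*(u^3 + u^2 - 4*u - 4) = (u - 5)*(u - 4)*(u - 2)*(u^2 + 3*u + 2) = (u - 5)*(u - 4)*(u - 2)*(u + 1)*(u + 2)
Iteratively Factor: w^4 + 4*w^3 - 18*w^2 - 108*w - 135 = (w + 3)*(w^3 + w^2 - 21*w - 45) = (w - 5)*(w + 3)*(w^2 + 6*w + 9) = (w - 5)*(w + 3)^2*(w + 3)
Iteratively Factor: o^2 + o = (o)*(o + 1)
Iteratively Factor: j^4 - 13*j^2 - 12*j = (j + 3)*(j^3 - 3*j^2 - 4*j) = (j - 4)*(j + 3)*(j^2 + j) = j*(j - 4)*(j + 3)*(j + 1)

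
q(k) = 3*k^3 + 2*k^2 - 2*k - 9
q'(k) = 9*k^2 + 4*k - 2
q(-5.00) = -324.00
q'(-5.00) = 203.00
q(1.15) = -4.09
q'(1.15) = 14.50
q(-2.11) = -24.06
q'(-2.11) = 29.63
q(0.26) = -9.33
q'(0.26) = -0.35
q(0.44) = -9.24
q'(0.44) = 1.50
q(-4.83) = -290.72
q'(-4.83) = 188.64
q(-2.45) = -36.21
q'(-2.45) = 42.22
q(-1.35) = -10.04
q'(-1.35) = 9.00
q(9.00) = 2322.00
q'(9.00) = 763.00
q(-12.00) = -4881.00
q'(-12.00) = 1246.00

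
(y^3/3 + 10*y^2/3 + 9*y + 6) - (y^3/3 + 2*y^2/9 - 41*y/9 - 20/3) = 28*y^2/9 + 122*y/9 + 38/3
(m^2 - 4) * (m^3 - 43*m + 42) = m^5 - 47*m^3 + 42*m^2 + 172*m - 168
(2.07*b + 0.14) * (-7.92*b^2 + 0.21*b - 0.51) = -16.3944*b^3 - 0.6741*b^2 - 1.0263*b - 0.0714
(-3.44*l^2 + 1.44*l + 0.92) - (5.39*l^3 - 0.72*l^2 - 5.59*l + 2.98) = -5.39*l^3 - 2.72*l^2 + 7.03*l - 2.06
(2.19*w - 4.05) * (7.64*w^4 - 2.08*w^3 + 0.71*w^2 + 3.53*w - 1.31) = 16.7316*w^5 - 35.4972*w^4 + 9.9789*w^3 + 4.8552*w^2 - 17.1654*w + 5.3055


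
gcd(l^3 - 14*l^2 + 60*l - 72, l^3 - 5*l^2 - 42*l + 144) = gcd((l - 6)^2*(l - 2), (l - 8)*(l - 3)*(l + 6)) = 1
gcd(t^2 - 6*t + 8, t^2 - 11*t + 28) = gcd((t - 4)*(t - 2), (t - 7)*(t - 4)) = t - 4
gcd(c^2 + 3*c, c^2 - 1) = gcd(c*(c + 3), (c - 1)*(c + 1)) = 1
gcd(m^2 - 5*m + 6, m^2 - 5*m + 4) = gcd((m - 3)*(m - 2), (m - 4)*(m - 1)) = 1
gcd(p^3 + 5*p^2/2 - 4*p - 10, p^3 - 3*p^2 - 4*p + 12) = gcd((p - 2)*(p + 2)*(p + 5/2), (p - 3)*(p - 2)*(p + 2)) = p^2 - 4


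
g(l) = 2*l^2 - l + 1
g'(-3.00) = -13.00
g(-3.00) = 22.00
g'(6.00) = 23.00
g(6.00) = 67.00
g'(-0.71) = -3.84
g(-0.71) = 2.72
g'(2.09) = 7.36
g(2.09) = 7.65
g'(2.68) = 9.72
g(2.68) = 12.68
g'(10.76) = 42.04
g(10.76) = 221.80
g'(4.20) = 15.80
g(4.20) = 32.08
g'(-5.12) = -21.48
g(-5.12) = 58.55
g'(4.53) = 17.12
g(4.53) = 37.51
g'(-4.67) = -19.68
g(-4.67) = 49.29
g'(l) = 4*l - 1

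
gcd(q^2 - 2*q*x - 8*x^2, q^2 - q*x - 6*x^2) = q + 2*x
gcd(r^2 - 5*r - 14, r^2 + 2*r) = r + 2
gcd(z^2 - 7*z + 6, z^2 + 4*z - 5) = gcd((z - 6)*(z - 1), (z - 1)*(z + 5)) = z - 1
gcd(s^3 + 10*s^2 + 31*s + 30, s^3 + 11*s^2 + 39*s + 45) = s^2 + 8*s + 15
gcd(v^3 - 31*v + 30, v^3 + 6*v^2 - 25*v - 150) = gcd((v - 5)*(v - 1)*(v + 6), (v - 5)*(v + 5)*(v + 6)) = v^2 + v - 30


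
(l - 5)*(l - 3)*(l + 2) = l^3 - 6*l^2 - l + 30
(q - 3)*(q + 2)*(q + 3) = q^3 + 2*q^2 - 9*q - 18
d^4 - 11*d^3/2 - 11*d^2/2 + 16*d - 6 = (d - 6)*(d - 1)*(d - 1/2)*(d + 2)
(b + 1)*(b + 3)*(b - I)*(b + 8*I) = b^4 + 4*b^3 + 7*I*b^3 + 11*b^2 + 28*I*b^2 + 32*b + 21*I*b + 24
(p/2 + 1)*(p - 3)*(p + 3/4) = p^3/2 - p^2/8 - 27*p/8 - 9/4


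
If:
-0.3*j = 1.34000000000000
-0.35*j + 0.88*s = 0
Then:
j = -4.47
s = -1.78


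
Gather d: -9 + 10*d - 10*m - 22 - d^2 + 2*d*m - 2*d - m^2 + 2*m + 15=-d^2 + d*(2*m + 8) - m^2 - 8*m - 16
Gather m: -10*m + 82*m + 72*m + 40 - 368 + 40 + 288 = 144*m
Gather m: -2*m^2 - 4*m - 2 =-2*m^2 - 4*m - 2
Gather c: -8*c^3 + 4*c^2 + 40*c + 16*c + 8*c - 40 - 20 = -8*c^3 + 4*c^2 + 64*c - 60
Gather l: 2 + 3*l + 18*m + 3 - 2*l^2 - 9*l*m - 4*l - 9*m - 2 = -2*l^2 + l*(-9*m - 1) + 9*m + 3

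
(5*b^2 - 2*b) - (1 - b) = 5*b^2 - b - 1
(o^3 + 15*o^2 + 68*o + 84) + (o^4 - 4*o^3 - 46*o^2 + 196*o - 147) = o^4 - 3*o^3 - 31*o^2 + 264*o - 63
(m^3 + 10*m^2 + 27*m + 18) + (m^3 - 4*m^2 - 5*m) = 2*m^3 + 6*m^2 + 22*m + 18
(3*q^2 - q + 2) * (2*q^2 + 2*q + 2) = 6*q^4 + 4*q^3 + 8*q^2 + 2*q + 4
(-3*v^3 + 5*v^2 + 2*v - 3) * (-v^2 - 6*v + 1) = 3*v^5 + 13*v^4 - 35*v^3 - 4*v^2 + 20*v - 3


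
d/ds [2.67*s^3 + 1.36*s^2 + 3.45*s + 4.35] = 8.01*s^2 + 2.72*s + 3.45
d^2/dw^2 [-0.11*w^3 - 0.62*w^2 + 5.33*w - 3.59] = -0.66*w - 1.24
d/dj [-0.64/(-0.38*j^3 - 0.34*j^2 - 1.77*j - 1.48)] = (-0.7296*j^2 - 0.4352*j - 1.1328)/(0.38*j^3 + 0.34*j^2 + 1.77*j + 1.48)^2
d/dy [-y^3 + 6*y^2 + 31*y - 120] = -3*y^2 + 12*y + 31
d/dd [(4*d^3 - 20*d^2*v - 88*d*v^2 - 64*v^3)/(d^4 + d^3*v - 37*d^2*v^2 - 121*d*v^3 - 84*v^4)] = 4*(-d^4 + 12*d^3*v + 11*d^2*v^2 - 168*d*v^3 - 88*v^4)/(d^6 - 74*d^4*v^2 - 168*d^3*v^3 + 1369*d^2*v^4 + 6216*d*v^5 + 7056*v^6)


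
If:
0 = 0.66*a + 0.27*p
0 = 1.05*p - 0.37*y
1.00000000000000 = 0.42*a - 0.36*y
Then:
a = 0.34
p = -0.84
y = -2.38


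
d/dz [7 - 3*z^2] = -6*z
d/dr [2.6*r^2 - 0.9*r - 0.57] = 5.2*r - 0.9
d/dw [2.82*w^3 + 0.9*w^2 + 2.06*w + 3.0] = 8.46*w^2 + 1.8*w + 2.06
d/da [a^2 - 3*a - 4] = 2*a - 3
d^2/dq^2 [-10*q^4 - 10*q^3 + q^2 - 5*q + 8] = -120*q^2 - 60*q + 2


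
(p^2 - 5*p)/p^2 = (p - 5)/p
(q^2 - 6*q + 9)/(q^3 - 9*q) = (q - 3)/(q*(q + 3))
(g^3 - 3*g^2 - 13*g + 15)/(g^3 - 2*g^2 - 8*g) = (-g^3 + 3*g^2 + 13*g - 15)/(g*(-g^2 + 2*g + 8))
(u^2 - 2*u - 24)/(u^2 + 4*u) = (u - 6)/u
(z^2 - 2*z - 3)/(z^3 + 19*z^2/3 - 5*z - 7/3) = 3*(z^2 - 2*z - 3)/(3*z^3 + 19*z^2 - 15*z - 7)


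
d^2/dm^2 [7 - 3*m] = 0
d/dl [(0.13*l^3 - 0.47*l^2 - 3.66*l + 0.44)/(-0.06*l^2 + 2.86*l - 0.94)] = (-0.0078*l^4 + 0.7436*l^3 - 1.9304*l^2 + 0.936399999999999*l + 2.182)/(0.0036*l^4 - 0.3432*l^3 + 8.2924*l^2 - 5.3768*l + 0.8836)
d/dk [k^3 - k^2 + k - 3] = 3*k^2 - 2*k + 1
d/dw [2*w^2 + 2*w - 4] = 4*w + 2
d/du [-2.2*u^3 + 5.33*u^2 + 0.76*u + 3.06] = -6.6*u^2 + 10.66*u + 0.76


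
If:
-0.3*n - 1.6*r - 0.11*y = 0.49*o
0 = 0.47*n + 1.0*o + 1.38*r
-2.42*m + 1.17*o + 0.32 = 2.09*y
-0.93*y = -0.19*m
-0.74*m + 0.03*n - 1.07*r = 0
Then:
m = 0.06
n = 0.37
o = -0.13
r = -0.03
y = 0.01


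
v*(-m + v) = -m*v + v^2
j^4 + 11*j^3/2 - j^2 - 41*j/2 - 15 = (j - 2)*(j + 1)*(j + 3/2)*(j + 5)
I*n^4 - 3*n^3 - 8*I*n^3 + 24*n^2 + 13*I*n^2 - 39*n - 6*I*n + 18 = (n - 6)*(n - 1)*(n + 3*I)*(I*n - I)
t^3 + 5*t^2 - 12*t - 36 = (t - 3)*(t + 2)*(t + 6)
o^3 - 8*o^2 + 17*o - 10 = (o - 5)*(o - 2)*(o - 1)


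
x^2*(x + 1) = x^3 + x^2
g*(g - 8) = g^2 - 8*g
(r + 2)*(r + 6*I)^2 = r^3 + 2*r^2 + 12*I*r^2 - 36*r + 24*I*r - 72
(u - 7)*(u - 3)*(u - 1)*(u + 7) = u^4 - 4*u^3 - 46*u^2 + 196*u - 147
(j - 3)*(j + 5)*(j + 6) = j^3 + 8*j^2 - 3*j - 90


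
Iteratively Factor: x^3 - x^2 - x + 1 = (x - 1)*(x^2 - 1) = (x - 1)*(x + 1)*(x - 1)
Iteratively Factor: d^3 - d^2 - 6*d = (d + 2)*(d^2 - 3*d) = (d - 3)*(d + 2)*(d)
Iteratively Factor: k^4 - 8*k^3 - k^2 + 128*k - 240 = (k + 4)*(k^3 - 12*k^2 + 47*k - 60) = (k - 4)*(k + 4)*(k^2 - 8*k + 15) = (k - 5)*(k - 4)*(k + 4)*(k - 3)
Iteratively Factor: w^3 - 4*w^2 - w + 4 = (w + 1)*(w^2 - 5*w + 4) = (w - 4)*(w + 1)*(w - 1)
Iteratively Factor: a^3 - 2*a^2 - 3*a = (a + 1)*(a^2 - 3*a) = a*(a + 1)*(a - 3)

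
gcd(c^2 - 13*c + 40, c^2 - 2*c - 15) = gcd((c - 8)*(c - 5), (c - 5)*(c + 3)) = c - 5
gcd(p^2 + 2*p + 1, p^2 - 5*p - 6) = p + 1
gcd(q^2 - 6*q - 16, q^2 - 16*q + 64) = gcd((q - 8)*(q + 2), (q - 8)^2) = q - 8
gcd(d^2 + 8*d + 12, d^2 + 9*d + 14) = d + 2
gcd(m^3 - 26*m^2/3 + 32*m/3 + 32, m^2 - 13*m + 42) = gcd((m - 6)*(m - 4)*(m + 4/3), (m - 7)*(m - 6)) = m - 6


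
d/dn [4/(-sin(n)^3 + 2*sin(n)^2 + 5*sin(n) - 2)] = 4*(3*sin(n)^2 - 4*sin(n) - 5)*cos(n)/(sin(n)^3 - 2*sin(n)^2 - 5*sin(n) + 2)^2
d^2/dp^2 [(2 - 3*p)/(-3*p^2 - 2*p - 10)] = 2*(-27*p*(3*p^2 + 2*p + 10) + 4*(3*p - 2)*(3*p + 1)^2)/(3*p^2 + 2*p + 10)^3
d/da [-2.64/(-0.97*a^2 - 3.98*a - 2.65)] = (-5.1216*a - 10.5072)/(0.97*a^2 + 3.98*a + 2.65)^2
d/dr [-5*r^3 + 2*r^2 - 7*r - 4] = -15*r^2 + 4*r - 7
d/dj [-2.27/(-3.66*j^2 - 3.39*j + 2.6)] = (-16.6164*j - 7.6953)/(3.66*j^2 + 3.39*j - 2.6)^2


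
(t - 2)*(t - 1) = t^2 - 3*t + 2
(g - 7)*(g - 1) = g^2 - 8*g + 7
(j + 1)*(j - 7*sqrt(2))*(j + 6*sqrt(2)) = j^3 - sqrt(2)*j^2 + j^2 - 84*j - sqrt(2)*j - 84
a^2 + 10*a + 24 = (a + 4)*(a + 6)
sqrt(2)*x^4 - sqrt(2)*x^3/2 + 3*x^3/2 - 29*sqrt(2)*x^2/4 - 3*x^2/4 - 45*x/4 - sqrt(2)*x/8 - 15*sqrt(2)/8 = (x - 3)*(x + 5/2)*(x + sqrt(2)/2)*(sqrt(2)*x + 1/2)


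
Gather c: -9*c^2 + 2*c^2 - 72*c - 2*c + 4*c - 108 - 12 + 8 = -7*c^2 - 70*c - 112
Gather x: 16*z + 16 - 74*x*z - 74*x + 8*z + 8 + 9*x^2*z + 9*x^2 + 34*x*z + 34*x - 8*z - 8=x^2*(9*z + 9) + x*(-40*z - 40) + 16*z + 16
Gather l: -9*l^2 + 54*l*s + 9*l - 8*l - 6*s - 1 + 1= -9*l^2 + l*(54*s + 1) - 6*s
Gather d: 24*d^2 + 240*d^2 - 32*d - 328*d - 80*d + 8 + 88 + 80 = 264*d^2 - 440*d + 176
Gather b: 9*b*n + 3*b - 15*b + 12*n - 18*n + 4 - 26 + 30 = b*(9*n - 12) - 6*n + 8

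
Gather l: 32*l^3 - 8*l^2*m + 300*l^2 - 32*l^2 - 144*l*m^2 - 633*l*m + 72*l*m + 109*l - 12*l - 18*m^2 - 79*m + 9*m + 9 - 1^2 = 32*l^3 + l^2*(268 - 8*m) + l*(-144*m^2 - 561*m + 97) - 18*m^2 - 70*m + 8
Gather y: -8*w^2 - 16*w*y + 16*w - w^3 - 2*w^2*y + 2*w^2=-w^3 - 6*w^2 + 16*w + y*(-2*w^2 - 16*w)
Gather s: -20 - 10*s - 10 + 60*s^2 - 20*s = 60*s^2 - 30*s - 30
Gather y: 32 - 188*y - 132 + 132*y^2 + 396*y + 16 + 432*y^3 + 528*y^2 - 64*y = 432*y^3 + 660*y^2 + 144*y - 84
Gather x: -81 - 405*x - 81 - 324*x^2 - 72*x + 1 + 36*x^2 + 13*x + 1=-288*x^2 - 464*x - 160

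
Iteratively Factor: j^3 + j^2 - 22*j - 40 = (j - 5)*(j^2 + 6*j + 8) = (j - 5)*(j + 4)*(j + 2)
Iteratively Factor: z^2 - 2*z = (z - 2)*(z)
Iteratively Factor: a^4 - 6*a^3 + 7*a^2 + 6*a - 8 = (a - 2)*(a^3 - 4*a^2 - a + 4) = (a - 2)*(a - 1)*(a^2 - 3*a - 4) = (a - 2)*(a - 1)*(a + 1)*(a - 4)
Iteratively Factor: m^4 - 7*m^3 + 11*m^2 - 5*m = (m - 5)*(m^3 - 2*m^2 + m) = (m - 5)*(m - 1)*(m^2 - m) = (m - 5)*(m - 1)^2*(m)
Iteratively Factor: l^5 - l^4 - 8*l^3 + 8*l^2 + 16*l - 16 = (l + 2)*(l^4 - 3*l^3 - 2*l^2 + 12*l - 8) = (l - 1)*(l + 2)*(l^3 - 2*l^2 - 4*l + 8) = (l - 1)*(l + 2)^2*(l^2 - 4*l + 4) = (l - 2)*(l - 1)*(l + 2)^2*(l - 2)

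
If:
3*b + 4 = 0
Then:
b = -4/3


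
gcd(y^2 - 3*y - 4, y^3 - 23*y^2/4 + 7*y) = y - 4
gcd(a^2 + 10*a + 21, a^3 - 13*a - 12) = a + 3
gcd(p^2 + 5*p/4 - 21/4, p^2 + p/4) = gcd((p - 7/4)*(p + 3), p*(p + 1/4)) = 1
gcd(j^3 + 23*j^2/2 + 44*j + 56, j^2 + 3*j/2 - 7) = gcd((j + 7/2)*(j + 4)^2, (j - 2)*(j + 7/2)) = j + 7/2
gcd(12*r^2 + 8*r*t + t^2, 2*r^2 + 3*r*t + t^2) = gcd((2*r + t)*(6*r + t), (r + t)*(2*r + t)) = 2*r + t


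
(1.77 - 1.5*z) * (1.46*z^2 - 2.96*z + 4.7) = -2.19*z^3 + 7.0242*z^2 - 12.2892*z + 8.319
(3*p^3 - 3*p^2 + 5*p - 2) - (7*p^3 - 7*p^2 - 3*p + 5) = -4*p^3 + 4*p^2 + 8*p - 7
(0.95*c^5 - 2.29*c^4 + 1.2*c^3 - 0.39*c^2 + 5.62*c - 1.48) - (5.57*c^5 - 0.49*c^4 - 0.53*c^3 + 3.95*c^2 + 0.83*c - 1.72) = -4.62*c^5 - 1.8*c^4 + 1.73*c^3 - 4.34*c^2 + 4.79*c + 0.24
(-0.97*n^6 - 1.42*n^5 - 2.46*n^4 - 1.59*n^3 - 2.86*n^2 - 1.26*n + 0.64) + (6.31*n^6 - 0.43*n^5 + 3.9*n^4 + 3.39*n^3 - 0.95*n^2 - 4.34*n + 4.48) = 5.34*n^6 - 1.85*n^5 + 1.44*n^4 + 1.8*n^3 - 3.81*n^2 - 5.6*n + 5.12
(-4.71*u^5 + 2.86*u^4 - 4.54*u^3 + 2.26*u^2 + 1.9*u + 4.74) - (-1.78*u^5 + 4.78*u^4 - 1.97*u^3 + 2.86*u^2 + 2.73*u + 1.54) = -2.93*u^5 - 1.92*u^4 - 2.57*u^3 - 0.6*u^2 - 0.83*u + 3.2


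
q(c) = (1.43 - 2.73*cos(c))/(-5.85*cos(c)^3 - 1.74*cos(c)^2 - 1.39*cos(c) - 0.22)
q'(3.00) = -0.26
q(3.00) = 0.81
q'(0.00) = 0.00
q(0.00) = 0.14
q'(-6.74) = 0.00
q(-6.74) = 0.14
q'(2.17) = -8.81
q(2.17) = 2.80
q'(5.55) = 0.14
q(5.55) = 0.13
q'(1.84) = -170.57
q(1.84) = 15.78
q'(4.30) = 28.76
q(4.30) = 5.81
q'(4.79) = 26.43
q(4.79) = -3.57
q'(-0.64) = 0.06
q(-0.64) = 0.14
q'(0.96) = -0.69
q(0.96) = 0.05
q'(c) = (1.43 - 2.73*cos(c))*(-17.55*sin(c)*cos(c)^2 - 3.48*sin(c)*cos(c) - 1.39*sin(c))/(-5.85*cos(c)^3 - 1.74*cos(c)^2 - 1.39*cos(c) - 0.22)^2 + 2.73*sin(c)/(-5.85*cos(c)^3 - 1.74*cos(c)^2 - 1.39*cos(c) - 0.22)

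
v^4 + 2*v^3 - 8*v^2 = v^2*(v - 2)*(v + 4)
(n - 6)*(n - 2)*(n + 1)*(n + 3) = n^4 - 4*n^3 - 17*n^2 + 24*n + 36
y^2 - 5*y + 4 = (y - 4)*(y - 1)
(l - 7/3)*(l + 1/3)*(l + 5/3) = l^3 - l^2/3 - 37*l/9 - 35/27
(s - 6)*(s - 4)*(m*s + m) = m*s^3 - 9*m*s^2 + 14*m*s + 24*m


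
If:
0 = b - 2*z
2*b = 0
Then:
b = 0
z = 0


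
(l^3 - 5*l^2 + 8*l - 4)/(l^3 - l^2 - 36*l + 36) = (l^2 - 4*l + 4)/(l^2 - 36)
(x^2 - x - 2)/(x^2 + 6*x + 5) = (x - 2)/(x + 5)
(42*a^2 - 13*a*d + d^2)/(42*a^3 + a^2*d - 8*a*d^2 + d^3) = (6*a - d)/(6*a^2 + a*d - d^2)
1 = 1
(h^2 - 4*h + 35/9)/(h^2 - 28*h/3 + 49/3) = (h - 5/3)/(h - 7)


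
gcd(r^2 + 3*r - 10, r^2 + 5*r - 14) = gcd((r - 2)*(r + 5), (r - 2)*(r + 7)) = r - 2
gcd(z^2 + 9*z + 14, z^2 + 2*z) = z + 2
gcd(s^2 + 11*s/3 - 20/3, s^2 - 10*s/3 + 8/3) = s - 4/3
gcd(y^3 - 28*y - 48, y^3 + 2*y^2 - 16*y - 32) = y^2 + 6*y + 8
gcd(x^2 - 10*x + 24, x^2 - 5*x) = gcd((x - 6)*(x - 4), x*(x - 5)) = 1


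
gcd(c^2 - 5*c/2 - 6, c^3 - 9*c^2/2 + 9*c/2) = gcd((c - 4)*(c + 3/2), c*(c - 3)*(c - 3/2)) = 1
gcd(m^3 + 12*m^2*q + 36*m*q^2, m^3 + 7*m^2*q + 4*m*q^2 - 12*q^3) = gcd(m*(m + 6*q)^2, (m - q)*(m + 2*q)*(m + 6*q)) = m + 6*q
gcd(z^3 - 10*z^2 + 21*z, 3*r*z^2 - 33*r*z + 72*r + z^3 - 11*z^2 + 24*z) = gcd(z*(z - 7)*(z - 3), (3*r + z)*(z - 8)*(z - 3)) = z - 3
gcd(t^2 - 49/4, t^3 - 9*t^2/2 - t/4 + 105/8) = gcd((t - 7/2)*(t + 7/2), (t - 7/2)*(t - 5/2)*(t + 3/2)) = t - 7/2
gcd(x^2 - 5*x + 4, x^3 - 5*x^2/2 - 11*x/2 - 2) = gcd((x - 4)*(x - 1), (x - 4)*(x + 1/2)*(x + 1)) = x - 4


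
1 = 1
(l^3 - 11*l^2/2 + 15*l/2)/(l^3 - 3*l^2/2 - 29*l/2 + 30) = l/(l + 4)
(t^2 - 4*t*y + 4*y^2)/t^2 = 1 - 4*y/t + 4*y^2/t^2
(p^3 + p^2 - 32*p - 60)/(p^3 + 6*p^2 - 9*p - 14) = (p^3 + p^2 - 32*p - 60)/(p^3 + 6*p^2 - 9*p - 14)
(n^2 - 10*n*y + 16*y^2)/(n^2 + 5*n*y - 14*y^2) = (n - 8*y)/(n + 7*y)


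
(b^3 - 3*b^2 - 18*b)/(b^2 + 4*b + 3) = b*(b - 6)/(b + 1)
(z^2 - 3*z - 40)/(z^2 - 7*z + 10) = (z^2 - 3*z - 40)/(z^2 - 7*z + 10)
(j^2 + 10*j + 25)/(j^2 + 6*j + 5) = (j + 5)/(j + 1)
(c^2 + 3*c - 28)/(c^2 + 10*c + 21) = (c - 4)/(c + 3)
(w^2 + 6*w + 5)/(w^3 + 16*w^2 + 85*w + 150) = (w + 1)/(w^2 + 11*w + 30)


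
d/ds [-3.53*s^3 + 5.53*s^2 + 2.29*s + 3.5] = -10.59*s^2 + 11.06*s + 2.29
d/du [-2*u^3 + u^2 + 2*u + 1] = -6*u^2 + 2*u + 2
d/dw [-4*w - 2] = -4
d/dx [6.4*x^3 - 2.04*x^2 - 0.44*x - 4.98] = 19.2*x^2 - 4.08*x - 0.44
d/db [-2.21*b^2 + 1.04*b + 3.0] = 1.04 - 4.42*b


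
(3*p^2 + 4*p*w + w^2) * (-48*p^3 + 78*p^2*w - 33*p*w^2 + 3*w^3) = -144*p^5 + 42*p^4*w + 165*p^3*w^2 - 45*p^2*w^3 - 21*p*w^4 + 3*w^5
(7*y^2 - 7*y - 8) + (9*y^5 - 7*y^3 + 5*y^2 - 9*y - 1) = 9*y^5 - 7*y^3 + 12*y^2 - 16*y - 9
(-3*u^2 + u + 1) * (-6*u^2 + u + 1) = 18*u^4 - 9*u^3 - 8*u^2 + 2*u + 1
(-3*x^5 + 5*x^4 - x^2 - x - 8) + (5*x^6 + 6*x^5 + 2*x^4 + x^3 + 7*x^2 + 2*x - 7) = 5*x^6 + 3*x^5 + 7*x^4 + x^3 + 6*x^2 + x - 15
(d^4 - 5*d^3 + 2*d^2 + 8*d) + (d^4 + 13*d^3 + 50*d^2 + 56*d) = 2*d^4 + 8*d^3 + 52*d^2 + 64*d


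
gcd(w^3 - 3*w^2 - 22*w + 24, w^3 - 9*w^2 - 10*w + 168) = w^2 - 2*w - 24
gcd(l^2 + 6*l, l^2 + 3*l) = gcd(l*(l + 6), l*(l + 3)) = l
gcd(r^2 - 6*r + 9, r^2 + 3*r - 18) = r - 3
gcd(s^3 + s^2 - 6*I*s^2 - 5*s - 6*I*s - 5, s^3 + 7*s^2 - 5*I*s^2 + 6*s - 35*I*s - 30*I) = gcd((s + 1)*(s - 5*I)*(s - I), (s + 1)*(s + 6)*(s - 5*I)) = s^2 + s*(1 - 5*I) - 5*I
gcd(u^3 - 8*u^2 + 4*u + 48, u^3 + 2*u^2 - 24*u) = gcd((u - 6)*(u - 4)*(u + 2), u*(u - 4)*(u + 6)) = u - 4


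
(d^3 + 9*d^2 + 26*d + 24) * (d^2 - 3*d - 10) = d^5 + 6*d^4 - 11*d^3 - 144*d^2 - 332*d - 240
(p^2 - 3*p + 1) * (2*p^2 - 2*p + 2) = 2*p^4 - 8*p^3 + 10*p^2 - 8*p + 2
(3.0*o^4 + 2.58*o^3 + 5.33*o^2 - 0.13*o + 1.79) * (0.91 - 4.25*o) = -12.75*o^5 - 8.235*o^4 - 20.3047*o^3 + 5.4028*o^2 - 7.7258*o + 1.6289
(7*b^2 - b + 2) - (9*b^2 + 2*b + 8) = -2*b^2 - 3*b - 6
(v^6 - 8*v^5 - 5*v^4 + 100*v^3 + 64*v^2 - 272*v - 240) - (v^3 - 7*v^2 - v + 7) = v^6 - 8*v^5 - 5*v^4 + 99*v^3 + 71*v^2 - 271*v - 247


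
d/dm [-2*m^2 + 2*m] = 2 - 4*m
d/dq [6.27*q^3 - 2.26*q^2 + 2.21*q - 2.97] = 18.81*q^2 - 4.52*q + 2.21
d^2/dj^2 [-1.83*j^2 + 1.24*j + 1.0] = -3.66000000000000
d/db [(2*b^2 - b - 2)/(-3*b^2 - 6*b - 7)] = 5*(-3*b^2 - 8*b - 1)/(9*b^4 + 36*b^3 + 78*b^2 + 84*b + 49)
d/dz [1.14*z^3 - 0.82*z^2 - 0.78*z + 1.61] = 3.42*z^2 - 1.64*z - 0.78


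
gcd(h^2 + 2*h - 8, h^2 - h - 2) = h - 2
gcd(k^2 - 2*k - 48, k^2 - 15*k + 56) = k - 8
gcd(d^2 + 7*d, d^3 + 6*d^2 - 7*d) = d^2 + 7*d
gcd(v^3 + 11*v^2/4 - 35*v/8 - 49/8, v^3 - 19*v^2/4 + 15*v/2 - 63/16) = v - 7/4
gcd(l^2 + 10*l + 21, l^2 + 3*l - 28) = l + 7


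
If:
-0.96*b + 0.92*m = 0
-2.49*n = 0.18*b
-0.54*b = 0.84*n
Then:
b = 0.00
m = 0.00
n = 0.00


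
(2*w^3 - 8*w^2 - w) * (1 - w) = -2*w^4 + 10*w^3 - 7*w^2 - w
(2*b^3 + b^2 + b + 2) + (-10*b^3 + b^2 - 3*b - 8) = -8*b^3 + 2*b^2 - 2*b - 6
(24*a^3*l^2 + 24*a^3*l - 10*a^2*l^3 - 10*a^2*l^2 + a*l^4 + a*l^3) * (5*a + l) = 120*a^4*l^2 + 120*a^4*l - 26*a^3*l^3 - 26*a^3*l^2 - 5*a^2*l^4 - 5*a^2*l^3 + a*l^5 + a*l^4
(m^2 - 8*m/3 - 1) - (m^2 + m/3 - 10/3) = 7/3 - 3*m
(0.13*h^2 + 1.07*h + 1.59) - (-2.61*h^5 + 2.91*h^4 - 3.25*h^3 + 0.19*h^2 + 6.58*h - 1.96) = 2.61*h^5 - 2.91*h^4 + 3.25*h^3 - 0.06*h^2 - 5.51*h + 3.55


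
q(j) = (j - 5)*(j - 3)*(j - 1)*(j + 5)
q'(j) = (j - 5)*(j - 3)*(j - 1) + (j - 5)*(j - 3)*(j + 5) + (j - 5)*(j - 1)*(j + 5) + (j - 3)*(j - 1)*(j + 5) = 4*j^3 - 12*j^2 - 44*j + 100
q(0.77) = -12.52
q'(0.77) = 60.83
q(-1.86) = -299.40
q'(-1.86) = 114.59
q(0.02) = -73.01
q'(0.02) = 99.12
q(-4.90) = -46.14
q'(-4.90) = -443.12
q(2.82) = 5.58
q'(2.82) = -29.81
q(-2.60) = -367.72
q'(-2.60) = 62.98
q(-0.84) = -171.65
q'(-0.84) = 126.12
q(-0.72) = -156.64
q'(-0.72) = 123.97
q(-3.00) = -384.00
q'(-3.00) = 16.00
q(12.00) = 11781.00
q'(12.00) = 4756.00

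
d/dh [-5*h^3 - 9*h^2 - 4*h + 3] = -15*h^2 - 18*h - 4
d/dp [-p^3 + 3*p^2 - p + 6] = -3*p^2 + 6*p - 1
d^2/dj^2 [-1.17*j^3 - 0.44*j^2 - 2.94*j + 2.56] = -7.02*j - 0.88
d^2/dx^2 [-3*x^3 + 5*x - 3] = -18*x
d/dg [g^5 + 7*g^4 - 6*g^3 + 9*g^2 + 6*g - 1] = 5*g^4 + 28*g^3 - 18*g^2 + 18*g + 6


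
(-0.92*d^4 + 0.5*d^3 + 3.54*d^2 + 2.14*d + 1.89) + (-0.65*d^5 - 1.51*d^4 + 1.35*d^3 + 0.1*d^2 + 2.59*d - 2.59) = -0.65*d^5 - 2.43*d^4 + 1.85*d^3 + 3.64*d^2 + 4.73*d - 0.7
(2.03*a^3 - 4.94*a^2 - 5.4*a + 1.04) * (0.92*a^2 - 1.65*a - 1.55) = 1.8676*a^5 - 7.8943*a^4 + 0.0365000000000002*a^3 + 17.5238*a^2 + 6.654*a - 1.612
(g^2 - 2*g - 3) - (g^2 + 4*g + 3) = -6*g - 6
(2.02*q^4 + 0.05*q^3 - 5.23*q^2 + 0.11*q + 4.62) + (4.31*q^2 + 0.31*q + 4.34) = 2.02*q^4 + 0.05*q^3 - 0.920000000000001*q^2 + 0.42*q + 8.96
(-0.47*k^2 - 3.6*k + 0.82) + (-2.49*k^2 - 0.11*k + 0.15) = -2.96*k^2 - 3.71*k + 0.97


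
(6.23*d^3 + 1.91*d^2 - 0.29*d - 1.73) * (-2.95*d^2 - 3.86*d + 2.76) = -18.3785*d^5 - 29.6823*d^4 + 10.6777*d^3 + 11.4945*d^2 + 5.8774*d - 4.7748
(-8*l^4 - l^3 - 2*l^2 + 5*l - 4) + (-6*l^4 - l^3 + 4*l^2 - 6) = -14*l^4 - 2*l^3 + 2*l^2 + 5*l - 10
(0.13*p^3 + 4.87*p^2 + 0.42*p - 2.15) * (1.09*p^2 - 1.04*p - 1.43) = 0.1417*p^5 + 5.1731*p^4 - 4.7929*p^3 - 9.7444*p^2 + 1.6354*p + 3.0745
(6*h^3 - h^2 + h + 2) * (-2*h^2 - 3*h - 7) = -12*h^5 - 16*h^4 - 41*h^3 - 13*h - 14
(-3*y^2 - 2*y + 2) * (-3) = 9*y^2 + 6*y - 6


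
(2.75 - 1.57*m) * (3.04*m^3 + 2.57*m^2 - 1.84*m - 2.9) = -4.7728*m^4 + 4.3251*m^3 + 9.9563*m^2 - 0.507000000000001*m - 7.975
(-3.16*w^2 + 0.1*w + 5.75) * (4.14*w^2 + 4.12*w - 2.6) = -13.0824*w^4 - 12.6052*w^3 + 32.433*w^2 + 23.43*w - 14.95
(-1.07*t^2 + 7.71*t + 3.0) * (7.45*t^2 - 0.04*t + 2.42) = -7.9715*t^4 + 57.4823*t^3 + 19.4522*t^2 + 18.5382*t + 7.26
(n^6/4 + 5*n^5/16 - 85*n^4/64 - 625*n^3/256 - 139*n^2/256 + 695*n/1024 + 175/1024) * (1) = n^6/4 + 5*n^5/16 - 85*n^4/64 - 625*n^3/256 - 139*n^2/256 + 695*n/1024 + 175/1024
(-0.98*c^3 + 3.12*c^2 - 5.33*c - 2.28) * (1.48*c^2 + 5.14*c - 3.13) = -1.4504*c^5 - 0.419599999999999*c^4 + 11.2158*c^3 - 40.5362*c^2 + 4.9637*c + 7.1364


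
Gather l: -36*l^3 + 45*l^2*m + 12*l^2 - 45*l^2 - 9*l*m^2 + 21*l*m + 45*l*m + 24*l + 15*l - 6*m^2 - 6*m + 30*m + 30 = -36*l^3 + l^2*(45*m - 33) + l*(-9*m^2 + 66*m + 39) - 6*m^2 + 24*m + 30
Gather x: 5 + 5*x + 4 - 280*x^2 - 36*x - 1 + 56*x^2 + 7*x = -224*x^2 - 24*x + 8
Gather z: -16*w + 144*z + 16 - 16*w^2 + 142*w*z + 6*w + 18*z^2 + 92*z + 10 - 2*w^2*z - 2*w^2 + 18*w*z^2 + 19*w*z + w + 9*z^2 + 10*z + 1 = -18*w^2 - 9*w + z^2*(18*w + 27) + z*(-2*w^2 + 161*w + 246) + 27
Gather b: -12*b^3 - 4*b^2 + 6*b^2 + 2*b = -12*b^3 + 2*b^2 + 2*b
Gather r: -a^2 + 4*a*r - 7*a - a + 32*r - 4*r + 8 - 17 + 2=-a^2 - 8*a + r*(4*a + 28) - 7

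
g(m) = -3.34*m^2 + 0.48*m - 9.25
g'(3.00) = -19.56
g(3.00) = -37.87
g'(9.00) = -59.64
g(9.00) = -275.47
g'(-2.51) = 17.25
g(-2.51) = -31.50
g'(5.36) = -35.32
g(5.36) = -102.63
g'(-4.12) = 28.00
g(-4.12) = -67.92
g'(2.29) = -14.82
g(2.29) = -25.67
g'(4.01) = -26.31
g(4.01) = -61.03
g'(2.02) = -13.01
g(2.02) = -21.91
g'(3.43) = -22.43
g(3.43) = -46.90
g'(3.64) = -23.84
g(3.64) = -51.76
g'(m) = 0.48 - 6.68*m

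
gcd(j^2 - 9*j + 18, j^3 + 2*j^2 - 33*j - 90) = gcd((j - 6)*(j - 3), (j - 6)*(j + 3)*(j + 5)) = j - 6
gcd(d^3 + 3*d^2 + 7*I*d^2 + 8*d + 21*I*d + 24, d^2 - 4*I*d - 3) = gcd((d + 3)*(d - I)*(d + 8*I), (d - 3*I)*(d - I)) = d - I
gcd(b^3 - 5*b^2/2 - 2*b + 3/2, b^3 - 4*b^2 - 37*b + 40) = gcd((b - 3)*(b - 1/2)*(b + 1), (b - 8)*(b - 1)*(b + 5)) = 1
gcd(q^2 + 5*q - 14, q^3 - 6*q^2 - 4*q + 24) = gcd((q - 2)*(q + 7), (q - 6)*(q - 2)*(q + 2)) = q - 2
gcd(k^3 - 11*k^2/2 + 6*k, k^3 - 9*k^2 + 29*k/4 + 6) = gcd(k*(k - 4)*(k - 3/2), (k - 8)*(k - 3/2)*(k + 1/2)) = k - 3/2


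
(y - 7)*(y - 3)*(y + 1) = y^3 - 9*y^2 + 11*y + 21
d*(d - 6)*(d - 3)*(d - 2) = d^4 - 11*d^3 + 36*d^2 - 36*d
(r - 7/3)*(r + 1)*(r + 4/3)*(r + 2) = r^4 + 2*r^3 - 37*r^2/9 - 34*r/3 - 56/9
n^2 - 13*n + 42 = (n - 7)*(n - 6)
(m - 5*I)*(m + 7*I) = m^2 + 2*I*m + 35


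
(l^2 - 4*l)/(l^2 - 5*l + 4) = l/(l - 1)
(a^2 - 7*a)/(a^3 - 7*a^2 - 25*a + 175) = a/(a^2 - 25)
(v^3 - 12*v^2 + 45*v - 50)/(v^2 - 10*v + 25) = v - 2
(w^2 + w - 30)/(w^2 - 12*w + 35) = (w + 6)/(w - 7)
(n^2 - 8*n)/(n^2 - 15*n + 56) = n/(n - 7)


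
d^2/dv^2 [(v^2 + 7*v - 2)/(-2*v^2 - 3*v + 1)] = 4*v*(-11*v^2 + 9*v - 3)/(8*v^6 + 36*v^5 + 42*v^4 - 9*v^3 - 21*v^2 + 9*v - 1)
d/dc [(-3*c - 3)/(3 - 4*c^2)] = 3*(4*c^2 - 8*c*(c + 1) - 3)/(4*c^2 - 3)^2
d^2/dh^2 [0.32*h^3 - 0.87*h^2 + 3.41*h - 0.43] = 1.92*h - 1.74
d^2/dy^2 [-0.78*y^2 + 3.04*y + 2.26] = -1.56000000000000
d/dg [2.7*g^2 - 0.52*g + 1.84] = 5.4*g - 0.52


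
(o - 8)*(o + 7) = o^2 - o - 56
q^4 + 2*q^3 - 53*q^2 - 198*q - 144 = (q - 8)*(q + 1)*(q + 3)*(q + 6)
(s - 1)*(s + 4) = s^2 + 3*s - 4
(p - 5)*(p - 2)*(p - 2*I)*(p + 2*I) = p^4 - 7*p^3 + 14*p^2 - 28*p + 40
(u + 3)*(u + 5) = u^2 + 8*u + 15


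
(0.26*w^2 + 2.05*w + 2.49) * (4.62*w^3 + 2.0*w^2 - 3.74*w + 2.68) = 1.2012*w^5 + 9.991*w^4 + 14.6314*w^3 - 1.9902*w^2 - 3.8186*w + 6.6732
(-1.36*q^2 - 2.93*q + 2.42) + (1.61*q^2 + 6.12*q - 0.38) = 0.25*q^2 + 3.19*q + 2.04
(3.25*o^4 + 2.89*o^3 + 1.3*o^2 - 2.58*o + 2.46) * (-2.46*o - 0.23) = -7.995*o^5 - 7.8569*o^4 - 3.8627*o^3 + 6.0478*o^2 - 5.4582*o - 0.5658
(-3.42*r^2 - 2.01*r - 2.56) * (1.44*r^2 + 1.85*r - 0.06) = -4.9248*r^4 - 9.2214*r^3 - 7.1997*r^2 - 4.6154*r + 0.1536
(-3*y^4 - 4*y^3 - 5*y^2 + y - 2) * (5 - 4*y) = 12*y^5 + y^4 - 29*y^2 + 13*y - 10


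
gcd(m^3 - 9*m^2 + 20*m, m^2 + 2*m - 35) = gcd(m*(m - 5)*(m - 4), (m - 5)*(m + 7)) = m - 5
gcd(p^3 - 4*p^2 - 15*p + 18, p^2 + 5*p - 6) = p - 1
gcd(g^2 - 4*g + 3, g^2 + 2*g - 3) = g - 1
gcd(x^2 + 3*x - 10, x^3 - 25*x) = x + 5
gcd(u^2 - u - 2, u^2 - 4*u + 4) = u - 2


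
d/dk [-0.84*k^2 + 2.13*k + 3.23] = 2.13 - 1.68*k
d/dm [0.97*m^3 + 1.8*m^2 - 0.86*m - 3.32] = 2.91*m^2 + 3.6*m - 0.86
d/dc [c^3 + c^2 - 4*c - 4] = 3*c^2 + 2*c - 4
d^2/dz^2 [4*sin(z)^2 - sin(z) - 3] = sin(z) + 8*cos(2*z)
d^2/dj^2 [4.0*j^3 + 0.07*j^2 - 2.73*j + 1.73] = 24.0*j + 0.14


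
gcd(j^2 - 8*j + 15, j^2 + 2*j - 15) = j - 3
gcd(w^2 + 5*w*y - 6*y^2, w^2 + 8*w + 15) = 1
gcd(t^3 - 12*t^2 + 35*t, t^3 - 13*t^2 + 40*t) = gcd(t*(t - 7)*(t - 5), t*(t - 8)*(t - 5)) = t^2 - 5*t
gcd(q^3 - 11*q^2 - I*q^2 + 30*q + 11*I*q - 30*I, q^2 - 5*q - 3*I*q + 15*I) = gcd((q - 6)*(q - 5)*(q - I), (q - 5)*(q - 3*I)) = q - 5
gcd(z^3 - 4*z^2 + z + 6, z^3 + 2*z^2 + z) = z + 1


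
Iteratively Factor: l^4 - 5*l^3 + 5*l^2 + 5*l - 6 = (l - 1)*(l^3 - 4*l^2 + l + 6) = (l - 1)*(l + 1)*(l^2 - 5*l + 6) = (l - 2)*(l - 1)*(l + 1)*(l - 3)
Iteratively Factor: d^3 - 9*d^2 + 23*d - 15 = (d - 1)*(d^2 - 8*d + 15) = (d - 3)*(d - 1)*(d - 5)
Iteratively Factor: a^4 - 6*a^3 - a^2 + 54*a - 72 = (a - 4)*(a^3 - 2*a^2 - 9*a + 18) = (a - 4)*(a - 3)*(a^2 + a - 6) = (a - 4)*(a - 3)*(a + 3)*(a - 2)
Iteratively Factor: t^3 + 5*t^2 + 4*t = (t + 1)*(t^2 + 4*t) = (t + 1)*(t + 4)*(t)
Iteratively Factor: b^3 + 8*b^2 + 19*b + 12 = (b + 4)*(b^2 + 4*b + 3) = (b + 3)*(b + 4)*(b + 1)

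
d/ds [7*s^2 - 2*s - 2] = 14*s - 2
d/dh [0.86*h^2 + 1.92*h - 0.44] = 1.72*h + 1.92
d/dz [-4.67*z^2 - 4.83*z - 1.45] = -9.34*z - 4.83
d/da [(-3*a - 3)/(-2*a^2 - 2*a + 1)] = 3*(-2*a^2 - 4*a - 3)/(4*a^4 + 8*a^3 - 4*a + 1)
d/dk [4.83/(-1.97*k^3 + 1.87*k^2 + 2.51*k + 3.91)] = (28.5453*k^2 - 18.0642*k - 12.1233)/(-1.97*k^3 + 1.87*k^2 + 2.51*k + 3.91)^2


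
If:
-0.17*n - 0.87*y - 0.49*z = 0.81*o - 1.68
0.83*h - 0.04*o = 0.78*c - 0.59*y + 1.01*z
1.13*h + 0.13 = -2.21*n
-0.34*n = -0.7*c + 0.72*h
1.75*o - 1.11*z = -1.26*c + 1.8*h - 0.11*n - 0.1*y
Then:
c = 35.7841550069004 - 51.4802133591872*z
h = 45.9008183891258 - 65.9816819110709*z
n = 33.7372400721765*z - 23.528472751001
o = 23.820868320715 - 33.6698749788945*z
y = 24.1922619777408*z - 15.6494976690908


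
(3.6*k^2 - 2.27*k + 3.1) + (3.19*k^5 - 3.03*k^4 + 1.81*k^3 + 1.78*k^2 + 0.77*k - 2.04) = 3.19*k^5 - 3.03*k^4 + 1.81*k^3 + 5.38*k^2 - 1.5*k + 1.06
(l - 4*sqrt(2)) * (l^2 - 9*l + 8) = l^3 - 9*l^2 - 4*sqrt(2)*l^2 + 8*l + 36*sqrt(2)*l - 32*sqrt(2)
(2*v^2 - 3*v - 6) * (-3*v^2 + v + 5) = -6*v^4 + 11*v^3 + 25*v^2 - 21*v - 30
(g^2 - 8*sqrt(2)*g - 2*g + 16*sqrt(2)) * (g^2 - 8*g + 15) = g^4 - 8*sqrt(2)*g^3 - 10*g^3 + 31*g^2 + 80*sqrt(2)*g^2 - 248*sqrt(2)*g - 30*g + 240*sqrt(2)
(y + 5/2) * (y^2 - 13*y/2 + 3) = y^3 - 4*y^2 - 53*y/4 + 15/2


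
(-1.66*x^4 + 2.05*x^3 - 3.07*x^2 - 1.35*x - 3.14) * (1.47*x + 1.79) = -2.4402*x^5 + 0.0420999999999996*x^4 - 0.843399999999999*x^3 - 7.4798*x^2 - 7.0323*x - 5.6206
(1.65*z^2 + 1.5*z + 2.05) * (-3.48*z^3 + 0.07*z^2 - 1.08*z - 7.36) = -5.742*z^5 - 5.1045*z^4 - 8.811*z^3 - 13.6205*z^2 - 13.254*z - 15.088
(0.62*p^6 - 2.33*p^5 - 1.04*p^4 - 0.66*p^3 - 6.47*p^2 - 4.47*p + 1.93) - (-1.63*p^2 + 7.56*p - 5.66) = 0.62*p^6 - 2.33*p^5 - 1.04*p^4 - 0.66*p^3 - 4.84*p^2 - 12.03*p + 7.59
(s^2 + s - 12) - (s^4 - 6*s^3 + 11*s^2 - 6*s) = -s^4 + 6*s^3 - 10*s^2 + 7*s - 12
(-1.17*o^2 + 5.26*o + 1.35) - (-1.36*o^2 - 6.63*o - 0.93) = 0.19*o^2 + 11.89*o + 2.28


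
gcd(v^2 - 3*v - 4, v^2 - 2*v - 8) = v - 4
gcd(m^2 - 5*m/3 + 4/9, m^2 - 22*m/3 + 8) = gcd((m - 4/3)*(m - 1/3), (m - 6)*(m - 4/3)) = m - 4/3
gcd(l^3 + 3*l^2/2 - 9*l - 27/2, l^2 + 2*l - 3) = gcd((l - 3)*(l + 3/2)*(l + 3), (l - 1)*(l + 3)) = l + 3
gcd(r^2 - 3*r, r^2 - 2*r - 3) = r - 3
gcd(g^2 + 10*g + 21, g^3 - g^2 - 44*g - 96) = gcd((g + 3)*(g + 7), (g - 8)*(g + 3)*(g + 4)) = g + 3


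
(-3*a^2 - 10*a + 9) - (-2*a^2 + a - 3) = -a^2 - 11*a + 12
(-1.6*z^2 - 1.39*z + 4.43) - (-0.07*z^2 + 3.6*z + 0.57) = -1.53*z^2 - 4.99*z + 3.86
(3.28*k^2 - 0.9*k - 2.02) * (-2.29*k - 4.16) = -7.5112*k^3 - 11.5838*k^2 + 8.3698*k + 8.4032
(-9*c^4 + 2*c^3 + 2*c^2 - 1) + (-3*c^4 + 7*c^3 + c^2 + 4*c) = -12*c^4 + 9*c^3 + 3*c^2 + 4*c - 1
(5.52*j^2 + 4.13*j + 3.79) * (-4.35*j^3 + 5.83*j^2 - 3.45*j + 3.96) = -24.012*j^5 + 14.2161*j^4 - 11.4526*j^3 + 29.7064*j^2 + 3.2793*j + 15.0084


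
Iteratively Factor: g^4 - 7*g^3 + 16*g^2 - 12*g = (g - 2)*(g^3 - 5*g^2 + 6*g) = (g - 2)^2*(g^2 - 3*g) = (g - 3)*(g - 2)^2*(g)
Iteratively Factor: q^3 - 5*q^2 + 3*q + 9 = (q + 1)*(q^2 - 6*q + 9) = (q - 3)*(q + 1)*(q - 3)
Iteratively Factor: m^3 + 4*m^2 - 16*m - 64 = (m - 4)*(m^2 + 8*m + 16) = (m - 4)*(m + 4)*(m + 4)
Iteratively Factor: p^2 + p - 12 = (p + 4)*(p - 3)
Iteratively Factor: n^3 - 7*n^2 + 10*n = (n)*(n^2 - 7*n + 10) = n*(n - 2)*(n - 5)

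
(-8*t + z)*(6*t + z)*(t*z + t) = -48*t^3*z - 48*t^3 - 2*t^2*z^2 - 2*t^2*z + t*z^3 + t*z^2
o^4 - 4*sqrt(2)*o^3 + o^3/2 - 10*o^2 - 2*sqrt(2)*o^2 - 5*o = o*(o + 1/2)*(o - 5*sqrt(2))*(o + sqrt(2))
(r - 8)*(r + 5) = r^2 - 3*r - 40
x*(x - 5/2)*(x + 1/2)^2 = x^4 - 3*x^3/2 - 9*x^2/4 - 5*x/8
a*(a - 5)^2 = a^3 - 10*a^2 + 25*a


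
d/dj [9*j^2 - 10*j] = 18*j - 10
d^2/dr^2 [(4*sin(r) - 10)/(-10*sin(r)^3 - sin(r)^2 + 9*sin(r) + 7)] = 2*(800*sin(r)^7 - 4440*sin(r)^6 - 1028*sin(r)^5 + 8598*sin(r)^4 - 2495*sin(r)^3 - 5021*sin(r)^2 + 2159*sin(r) + 1132)/(10*sin(r)^3 + sin(r)^2 - 9*sin(r) - 7)^3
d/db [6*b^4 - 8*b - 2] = 24*b^3 - 8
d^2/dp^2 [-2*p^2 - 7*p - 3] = -4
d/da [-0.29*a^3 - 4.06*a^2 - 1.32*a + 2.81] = -0.87*a^2 - 8.12*a - 1.32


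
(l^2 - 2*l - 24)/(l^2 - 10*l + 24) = (l + 4)/(l - 4)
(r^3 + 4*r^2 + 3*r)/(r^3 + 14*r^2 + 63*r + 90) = r*(r + 1)/(r^2 + 11*r + 30)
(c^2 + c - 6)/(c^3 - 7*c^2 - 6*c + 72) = (c - 2)/(c^2 - 10*c + 24)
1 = 1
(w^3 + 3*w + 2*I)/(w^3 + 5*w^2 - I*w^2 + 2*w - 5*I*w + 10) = (w + I)/(w + 5)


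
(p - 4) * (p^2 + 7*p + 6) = p^3 + 3*p^2 - 22*p - 24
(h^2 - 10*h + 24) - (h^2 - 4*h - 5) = 29 - 6*h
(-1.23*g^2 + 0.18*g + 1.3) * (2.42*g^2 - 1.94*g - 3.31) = -2.9766*g^4 + 2.8218*g^3 + 6.8681*g^2 - 3.1178*g - 4.303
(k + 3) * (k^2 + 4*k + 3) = k^3 + 7*k^2 + 15*k + 9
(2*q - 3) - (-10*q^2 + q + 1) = 10*q^2 + q - 4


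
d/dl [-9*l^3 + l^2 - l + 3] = -27*l^2 + 2*l - 1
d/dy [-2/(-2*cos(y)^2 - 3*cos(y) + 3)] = 2*(4*cos(y) + 3)*sin(y)/(3*cos(y) + cos(2*y) - 2)^2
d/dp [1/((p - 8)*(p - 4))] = 2*(6 - p)/(p^4 - 24*p^3 + 208*p^2 - 768*p + 1024)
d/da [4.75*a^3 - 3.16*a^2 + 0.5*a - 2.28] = 14.25*a^2 - 6.32*a + 0.5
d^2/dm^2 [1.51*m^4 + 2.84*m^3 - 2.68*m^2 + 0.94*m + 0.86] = 18.12*m^2 + 17.04*m - 5.36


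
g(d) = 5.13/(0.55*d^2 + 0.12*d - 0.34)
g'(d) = 5.13*(-1.1*d - 0.12)/(0.55*d^2 + 0.12*d - 0.34)^2 = (-5.643*d - 0.6156)/(0.55*d^2 + 0.12*d - 0.34)^2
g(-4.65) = 0.47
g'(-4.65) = 0.21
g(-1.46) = 7.81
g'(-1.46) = 17.65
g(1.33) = 6.47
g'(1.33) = -12.93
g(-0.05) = -14.89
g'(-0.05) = -2.81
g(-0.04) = -14.92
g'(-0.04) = -3.30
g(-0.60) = -23.97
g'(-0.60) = 60.49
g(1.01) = 14.99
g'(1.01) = -53.91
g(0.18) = -17.07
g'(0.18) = -18.06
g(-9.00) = 0.12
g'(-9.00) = 0.03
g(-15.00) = 0.04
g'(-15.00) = 0.01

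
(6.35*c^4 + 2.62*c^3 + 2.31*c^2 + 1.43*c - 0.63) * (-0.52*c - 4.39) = -3.302*c^5 - 29.2389*c^4 - 12.703*c^3 - 10.8845*c^2 - 5.9501*c + 2.7657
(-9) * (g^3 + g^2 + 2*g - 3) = -9*g^3 - 9*g^2 - 18*g + 27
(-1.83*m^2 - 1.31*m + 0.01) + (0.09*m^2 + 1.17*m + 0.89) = -1.74*m^2 - 0.14*m + 0.9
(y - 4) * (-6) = 24 - 6*y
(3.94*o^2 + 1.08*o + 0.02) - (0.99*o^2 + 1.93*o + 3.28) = 2.95*o^2 - 0.85*o - 3.26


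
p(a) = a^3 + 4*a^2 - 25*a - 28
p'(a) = 3*a^2 + 8*a - 25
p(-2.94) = 54.66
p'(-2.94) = -22.59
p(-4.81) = 73.51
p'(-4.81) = 5.93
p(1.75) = -54.14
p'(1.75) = -1.81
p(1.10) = -49.33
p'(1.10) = -12.57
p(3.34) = -29.62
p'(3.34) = 35.19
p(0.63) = -41.91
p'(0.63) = -18.77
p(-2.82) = 51.88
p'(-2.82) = -23.70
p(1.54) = -53.36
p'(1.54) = -5.57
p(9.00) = 800.00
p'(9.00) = 290.00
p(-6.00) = 50.00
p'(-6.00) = 35.00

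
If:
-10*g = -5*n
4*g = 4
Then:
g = 1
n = 2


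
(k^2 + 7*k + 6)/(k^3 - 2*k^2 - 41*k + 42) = (k + 1)/(k^2 - 8*k + 7)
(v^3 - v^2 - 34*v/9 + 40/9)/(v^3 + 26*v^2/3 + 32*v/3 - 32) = (3*v^2 + v - 10)/(3*(v^2 + 10*v + 24))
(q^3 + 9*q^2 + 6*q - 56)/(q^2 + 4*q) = q + 5 - 14/q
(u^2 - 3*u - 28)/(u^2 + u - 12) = (u - 7)/(u - 3)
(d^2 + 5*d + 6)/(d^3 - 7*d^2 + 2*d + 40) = (d + 3)/(d^2 - 9*d + 20)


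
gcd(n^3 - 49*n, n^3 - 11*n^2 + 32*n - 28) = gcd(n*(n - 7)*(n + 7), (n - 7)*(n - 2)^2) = n - 7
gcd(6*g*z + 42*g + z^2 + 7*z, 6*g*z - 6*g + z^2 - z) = 6*g + z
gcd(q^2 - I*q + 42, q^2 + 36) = q + 6*I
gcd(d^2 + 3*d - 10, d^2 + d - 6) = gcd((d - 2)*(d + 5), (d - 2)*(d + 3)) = d - 2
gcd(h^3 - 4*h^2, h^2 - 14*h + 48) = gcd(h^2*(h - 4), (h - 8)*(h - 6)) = 1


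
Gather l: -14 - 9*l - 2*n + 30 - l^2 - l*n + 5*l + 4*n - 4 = -l^2 + l*(-n - 4) + 2*n + 12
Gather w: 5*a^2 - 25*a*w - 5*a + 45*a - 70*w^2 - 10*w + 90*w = 5*a^2 + 40*a - 70*w^2 + w*(80 - 25*a)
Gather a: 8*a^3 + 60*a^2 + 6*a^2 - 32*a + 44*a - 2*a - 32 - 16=8*a^3 + 66*a^2 + 10*a - 48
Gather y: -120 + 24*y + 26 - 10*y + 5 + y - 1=15*y - 90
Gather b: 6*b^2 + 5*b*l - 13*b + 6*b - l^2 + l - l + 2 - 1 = 6*b^2 + b*(5*l - 7) - l^2 + 1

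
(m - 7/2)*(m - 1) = m^2 - 9*m/2 + 7/2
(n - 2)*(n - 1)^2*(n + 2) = n^4 - 2*n^3 - 3*n^2 + 8*n - 4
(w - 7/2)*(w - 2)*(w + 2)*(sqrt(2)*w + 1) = sqrt(2)*w^4 - 7*sqrt(2)*w^3/2 + w^3 - 4*sqrt(2)*w^2 - 7*w^2/2 - 4*w + 14*sqrt(2)*w + 14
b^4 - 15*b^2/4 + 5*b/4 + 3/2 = (b - 3/2)*(b - 1)*(b + 1/2)*(b + 2)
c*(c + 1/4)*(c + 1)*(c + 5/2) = c^4 + 15*c^3/4 + 27*c^2/8 + 5*c/8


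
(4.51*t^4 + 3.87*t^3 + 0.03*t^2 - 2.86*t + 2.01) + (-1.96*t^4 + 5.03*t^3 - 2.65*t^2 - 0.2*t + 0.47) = 2.55*t^4 + 8.9*t^3 - 2.62*t^2 - 3.06*t + 2.48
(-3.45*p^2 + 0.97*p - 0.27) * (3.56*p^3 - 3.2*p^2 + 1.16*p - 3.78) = -12.282*p^5 + 14.4932*p^4 - 8.0672*p^3 + 15.0302*p^2 - 3.9798*p + 1.0206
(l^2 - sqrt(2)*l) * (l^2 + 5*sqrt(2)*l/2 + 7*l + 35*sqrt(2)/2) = l^4 + 3*sqrt(2)*l^3/2 + 7*l^3 - 5*l^2 + 21*sqrt(2)*l^2/2 - 35*l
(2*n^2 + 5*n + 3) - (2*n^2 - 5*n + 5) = 10*n - 2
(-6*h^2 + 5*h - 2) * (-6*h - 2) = 36*h^3 - 18*h^2 + 2*h + 4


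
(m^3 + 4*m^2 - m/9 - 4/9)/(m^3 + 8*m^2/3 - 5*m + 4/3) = (m + 1/3)/(m - 1)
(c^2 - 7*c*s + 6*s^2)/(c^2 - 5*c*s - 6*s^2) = (c - s)/(c + s)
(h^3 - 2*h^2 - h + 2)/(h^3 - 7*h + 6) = (h + 1)/(h + 3)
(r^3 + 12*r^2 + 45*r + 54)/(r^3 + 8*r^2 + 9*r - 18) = (r + 3)/(r - 1)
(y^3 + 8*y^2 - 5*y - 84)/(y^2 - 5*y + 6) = (y^2 + 11*y + 28)/(y - 2)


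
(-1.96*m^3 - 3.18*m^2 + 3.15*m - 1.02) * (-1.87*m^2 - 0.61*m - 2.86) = 3.6652*m^5 + 7.1422*m^4 + 1.6549*m^3 + 9.0807*m^2 - 8.3868*m + 2.9172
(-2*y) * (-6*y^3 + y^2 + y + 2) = 12*y^4 - 2*y^3 - 2*y^2 - 4*y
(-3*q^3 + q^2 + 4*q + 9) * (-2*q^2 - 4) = 6*q^5 - 2*q^4 + 4*q^3 - 22*q^2 - 16*q - 36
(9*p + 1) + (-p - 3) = 8*p - 2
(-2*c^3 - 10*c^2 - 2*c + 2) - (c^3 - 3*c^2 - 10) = -3*c^3 - 7*c^2 - 2*c + 12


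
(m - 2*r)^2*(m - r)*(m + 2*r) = m^4 - 3*m^3*r - 2*m^2*r^2 + 12*m*r^3 - 8*r^4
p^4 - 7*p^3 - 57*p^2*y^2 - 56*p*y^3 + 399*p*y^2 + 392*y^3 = (p - 7)*(p - 8*y)*(p + y)*(p + 7*y)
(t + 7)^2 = t^2 + 14*t + 49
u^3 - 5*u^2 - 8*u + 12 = (u - 6)*(u - 1)*(u + 2)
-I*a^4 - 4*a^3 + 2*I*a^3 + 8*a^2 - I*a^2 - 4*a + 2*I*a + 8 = (a - 2)*(a - 4*I)*(a - I)*(-I*a + 1)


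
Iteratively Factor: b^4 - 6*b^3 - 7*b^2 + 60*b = (b)*(b^3 - 6*b^2 - 7*b + 60) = b*(b - 5)*(b^2 - b - 12) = b*(b - 5)*(b - 4)*(b + 3)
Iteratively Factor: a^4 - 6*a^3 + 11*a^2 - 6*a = (a)*(a^3 - 6*a^2 + 11*a - 6) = a*(a - 3)*(a^2 - 3*a + 2) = a*(a - 3)*(a - 2)*(a - 1)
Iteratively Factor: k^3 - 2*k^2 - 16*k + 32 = (k - 4)*(k^2 + 2*k - 8) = (k - 4)*(k + 4)*(k - 2)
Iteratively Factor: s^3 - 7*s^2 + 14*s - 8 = (s - 4)*(s^2 - 3*s + 2) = (s - 4)*(s - 1)*(s - 2)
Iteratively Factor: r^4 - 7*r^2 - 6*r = (r)*(r^3 - 7*r - 6) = r*(r + 1)*(r^2 - r - 6) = r*(r + 1)*(r + 2)*(r - 3)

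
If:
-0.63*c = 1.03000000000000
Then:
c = -1.63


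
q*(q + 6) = q^2 + 6*q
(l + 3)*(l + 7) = l^2 + 10*l + 21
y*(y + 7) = y^2 + 7*y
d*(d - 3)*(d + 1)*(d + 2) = d^4 - 7*d^2 - 6*d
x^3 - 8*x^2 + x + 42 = (x - 7)*(x - 3)*(x + 2)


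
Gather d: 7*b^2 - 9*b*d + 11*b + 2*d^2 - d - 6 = 7*b^2 + 11*b + 2*d^2 + d*(-9*b - 1) - 6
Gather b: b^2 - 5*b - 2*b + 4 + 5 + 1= b^2 - 7*b + 10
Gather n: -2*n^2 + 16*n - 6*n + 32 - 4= -2*n^2 + 10*n + 28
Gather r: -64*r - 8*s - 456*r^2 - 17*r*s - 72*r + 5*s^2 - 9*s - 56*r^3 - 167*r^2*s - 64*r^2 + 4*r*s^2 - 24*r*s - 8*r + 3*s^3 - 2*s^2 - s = -56*r^3 + r^2*(-167*s - 520) + r*(4*s^2 - 41*s - 144) + 3*s^3 + 3*s^2 - 18*s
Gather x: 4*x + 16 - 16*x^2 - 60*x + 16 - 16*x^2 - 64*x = -32*x^2 - 120*x + 32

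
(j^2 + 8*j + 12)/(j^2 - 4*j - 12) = (j + 6)/(j - 6)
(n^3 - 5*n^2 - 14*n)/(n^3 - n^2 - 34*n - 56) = n/(n + 4)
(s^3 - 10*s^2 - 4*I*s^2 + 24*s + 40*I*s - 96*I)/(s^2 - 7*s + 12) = (s^2 + s*(-6 - 4*I) + 24*I)/(s - 3)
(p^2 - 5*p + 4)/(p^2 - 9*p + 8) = (p - 4)/(p - 8)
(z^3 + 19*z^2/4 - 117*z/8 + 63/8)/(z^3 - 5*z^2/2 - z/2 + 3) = (z^2 + 25*z/4 - 21/4)/(z^2 - z - 2)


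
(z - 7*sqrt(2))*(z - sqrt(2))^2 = z^3 - 9*sqrt(2)*z^2 + 30*z - 14*sqrt(2)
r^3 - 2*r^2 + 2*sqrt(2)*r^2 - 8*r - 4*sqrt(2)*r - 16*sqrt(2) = (r - 4)*(r + 2)*(r + 2*sqrt(2))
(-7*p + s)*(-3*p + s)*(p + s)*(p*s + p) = 21*p^4*s + 21*p^4 + 11*p^3*s^2 + 11*p^3*s - 9*p^2*s^3 - 9*p^2*s^2 + p*s^4 + p*s^3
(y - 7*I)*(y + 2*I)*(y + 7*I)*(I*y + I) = I*y^4 - 2*y^3 + I*y^3 - 2*y^2 + 49*I*y^2 - 98*y + 49*I*y - 98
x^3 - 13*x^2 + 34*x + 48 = (x - 8)*(x - 6)*(x + 1)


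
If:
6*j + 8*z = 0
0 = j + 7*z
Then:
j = 0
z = 0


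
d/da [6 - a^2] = -2*a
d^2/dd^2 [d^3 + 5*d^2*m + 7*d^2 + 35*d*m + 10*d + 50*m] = 6*d + 10*m + 14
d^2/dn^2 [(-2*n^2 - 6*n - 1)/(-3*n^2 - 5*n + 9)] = 2*(24*n^3 + 189*n^2 + 531*n + 484)/(27*n^6 + 135*n^5 - 18*n^4 - 685*n^3 + 54*n^2 + 1215*n - 729)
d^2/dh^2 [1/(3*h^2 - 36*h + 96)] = 2*(-h^2 + 12*h + 4*(h - 6)^2 - 32)/(3*(h^2 - 12*h + 32)^3)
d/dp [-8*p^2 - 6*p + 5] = -16*p - 6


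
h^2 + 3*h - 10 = (h - 2)*(h + 5)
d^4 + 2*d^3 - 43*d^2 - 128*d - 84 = (d - 7)*(d + 1)*(d + 2)*(d + 6)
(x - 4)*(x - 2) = x^2 - 6*x + 8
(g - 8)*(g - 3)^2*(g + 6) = g^4 - 8*g^3 - 27*g^2 + 270*g - 432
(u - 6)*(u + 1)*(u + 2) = u^3 - 3*u^2 - 16*u - 12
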